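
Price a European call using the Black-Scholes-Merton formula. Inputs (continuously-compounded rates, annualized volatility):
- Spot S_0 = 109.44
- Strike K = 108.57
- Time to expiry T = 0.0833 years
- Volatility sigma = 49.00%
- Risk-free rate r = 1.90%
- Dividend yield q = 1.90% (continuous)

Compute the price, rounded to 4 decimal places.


d1 = (ln(S/K) + (r - q + 0.5*sigma^2) * T) / (sigma * sqrt(T)) = 0.12714730
d2 = d1 - sigma * sqrt(T) = -0.01427522
exp(-rT) = 0.99841855; exp(-qT) = 0.99841855
C = S_0 * exp(-qT) * N(d1) - K * exp(-rT) * N(d2)
N(d1) = 0.55058809; N(d2) = 0.49430521
C = 109.4400 * 0.99841855 * 0.55058809 - 108.5700 * 0.99841855 * 0.49430521 = 6.5792

Answer: Price = 6.5792


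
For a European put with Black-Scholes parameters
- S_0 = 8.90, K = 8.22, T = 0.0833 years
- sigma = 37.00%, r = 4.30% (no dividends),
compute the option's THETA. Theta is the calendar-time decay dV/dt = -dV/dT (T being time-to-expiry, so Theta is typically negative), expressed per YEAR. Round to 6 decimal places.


Answer: Theta = -1.528521

Derivation:
d1 = 0.8312215839; d2 = 0.7244331482
phi(d1) = 0.2824077885; exp(-qT) = 1.0000000000; exp(-rT) = 0.9964245074
Theta = -S*exp(-qT)*phi(d1)*sigma/(2*sqrt(T)) + r*K*exp(-rT)*N(-d2) - q*S*exp(-qT)*N(-d1)
N(-d1) = 0.2029242319; N(-d2) = 0.2343999277; sqrt(T) = 0.2886173938
Term 1 = -8.9000 * 1.0000000000 * 0.2824077885 * 0.3700 / (2 * 0.2886173938) = -1.6110755407
Term 2 = 0.0430 * 8.2200 * 0.9964245074 * 0.2343999277 = 0.0825547653
Term 3 = 0 (no dividend yield, q = 0)
Theta = -1.6110755407 + (0.0825547653) + (0.0000000000) = -1.528521


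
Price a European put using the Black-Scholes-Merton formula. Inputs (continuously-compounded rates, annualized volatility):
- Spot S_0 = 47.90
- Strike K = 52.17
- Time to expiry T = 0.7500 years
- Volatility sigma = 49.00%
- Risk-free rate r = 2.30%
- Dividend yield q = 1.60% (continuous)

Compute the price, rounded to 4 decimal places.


Answer: Price = 10.4040

Derivation:
d1 = (ln(S/K) + (r - q + 0.5*sigma^2) * T) / (sigma * sqrt(T)) = 0.02331879
d2 = d1 - sigma * sqrt(T) = -0.40103365
exp(-rT) = 0.98289793; exp(-qT) = 0.98807171
P = K * exp(-rT) * N(-d2) - S_0 * exp(-qT) * N(-d1)
N(-d1) = 0.49069799; N(-d2) = 0.65580233
P = 52.1700 * 0.98289793 * 0.65580233 - 47.9000 * 0.98807171 * 0.49069799 = 10.4040


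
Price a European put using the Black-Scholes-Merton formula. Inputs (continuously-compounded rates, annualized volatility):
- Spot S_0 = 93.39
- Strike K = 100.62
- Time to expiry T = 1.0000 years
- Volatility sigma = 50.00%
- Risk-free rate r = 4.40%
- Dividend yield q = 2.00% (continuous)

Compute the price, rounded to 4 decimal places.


d1 = (ln(S/K) + (r - q + 0.5*sigma^2) * T) / (sigma * sqrt(T)) = 0.14886646
d2 = d1 - sigma * sqrt(T) = -0.35113354
exp(-rT) = 0.95695396; exp(-qT) = 0.98019867
P = K * exp(-rT) * N(-d2) - S_0 * exp(-qT) * N(-d1)
N(-d1) = 0.44082951; N(-d2) = 0.63725592
P = 100.6200 * 0.95695396 * 0.63725592 - 93.3900 * 0.98019867 * 0.44082951 = 21.0067

Answer: Price = 21.0067


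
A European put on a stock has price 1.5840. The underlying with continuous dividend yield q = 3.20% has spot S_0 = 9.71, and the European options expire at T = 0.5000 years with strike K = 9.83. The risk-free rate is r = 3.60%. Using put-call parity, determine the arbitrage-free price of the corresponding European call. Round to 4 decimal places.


Answer: Call price = 1.4852

Derivation:
Put-call parity: C - P = S_0 * exp(-qT) - K * exp(-rT).
S_0 * exp(-qT) = 9.7100 * 0.98412732 = 9.55587628
K * exp(-rT) = 9.8300 * 0.98216103 = 9.65464295
C = P + S*exp(-qT) - K*exp(-rT)
C = 1.5840 + 9.55587628 - 9.65464295 = 1.4852


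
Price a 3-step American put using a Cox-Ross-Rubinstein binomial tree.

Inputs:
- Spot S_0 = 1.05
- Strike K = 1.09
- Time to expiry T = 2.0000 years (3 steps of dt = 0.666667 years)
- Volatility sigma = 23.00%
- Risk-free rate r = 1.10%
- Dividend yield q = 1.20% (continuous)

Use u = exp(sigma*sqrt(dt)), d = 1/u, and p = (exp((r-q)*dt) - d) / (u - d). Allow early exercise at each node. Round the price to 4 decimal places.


dt = T/N = 0.666667
u = exp(sigma*sqrt(dt)) = 1.206585; d = 1/u = 0.828785
p = (exp((r-q)*dt) - d) / (u - d) = 0.451425
Discount per step: exp(-r*dt) = 0.992693
Stock lattice S(k, i) with i counting down-moves:
  k=0: S(0,0) = 1.0500
  k=1: S(1,0) = 1.2669; S(1,1) = 0.8702
  k=2: S(2,0) = 1.5286; S(2,1) = 1.0500; S(2,2) = 0.7212
  k=3: S(3,0) = 1.8444; S(3,1) = 1.2669; S(3,2) = 0.8702; S(3,3) = 0.5977
Terminal payoffs V(N, i) = max(K - S_T, 0):
  V(3,0) = 0.000000; V(3,1) = 0.000000; V(3,2) = 0.219775; V(3,3) = 0.492256
Backward induction: V(k, i) = exp(-r*dt) * [p * V(k+1, i) + (1-p) * V(k+1, i+1)]; then take max(V_cont, immediate exercise) for American.
  V(2,0) = exp(-r*dt) * [p*0.000000 + (1-p)*0.000000] = 0.000000; exercise = 0.000000; V(2,0) = max -> 0.000000
  V(2,1) = exp(-r*dt) * [p*0.000000 + (1-p)*0.219775] = 0.119682; exercise = 0.040000; V(2,1) = max -> 0.119682
  V(2,2) = exp(-r*dt) * [p*0.219775 + (1-p)*0.492256] = 0.366553; exercise = 0.368771; V(2,2) = max -> 0.368771
  V(1,0) = exp(-r*dt) * [p*0.000000 + (1-p)*0.119682] = 0.065175; exercise = 0.000000; V(1,0) = max -> 0.065175
  V(1,1) = exp(-r*dt) * [p*0.119682 + (1-p)*0.368771] = 0.254453; exercise = 0.219775; V(1,1) = max -> 0.254453
  V(0,0) = exp(-r*dt) * [p*0.065175 + (1-p)*0.254453] = 0.167774; exercise = 0.040000; V(0,0) = max -> 0.167774

Answer: Price = V(0,0) = 0.1678


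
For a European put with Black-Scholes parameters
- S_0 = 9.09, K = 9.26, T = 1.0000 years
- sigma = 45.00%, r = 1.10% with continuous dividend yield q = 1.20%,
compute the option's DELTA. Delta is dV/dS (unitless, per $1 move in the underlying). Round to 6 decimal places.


Answer: Delta = -0.422843

Derivation:
d1 = 0.1816019101; d2 = -0.2683980899
phi(d1) = 0.3924178119; exp(-qT) = 0.9880717129; exp(-rT) = 0.9890602788
N(-d1) = 0.4279475749
Delta = -exp(-qT) * N(-d1) = -0.9880717129 * 0.4279475749 = -0.422843


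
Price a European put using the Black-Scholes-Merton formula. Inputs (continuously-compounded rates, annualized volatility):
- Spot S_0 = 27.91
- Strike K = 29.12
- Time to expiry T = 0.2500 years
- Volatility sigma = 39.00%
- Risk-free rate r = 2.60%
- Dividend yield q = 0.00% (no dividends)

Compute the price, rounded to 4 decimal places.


d1 = (ln(S/K) + (r - q + 0.5*sigma^2) * T) / (sigma * sqrt(T)) = -0.08680859
d2 = d1 - sigma * sqrt(T) = -0.28180859
exp(-rT) = 0.99352108; exp(-qT) = 1.00000000
P = K * exp(-rT) * N(-d2) - S_0 * exp(-qT) * N(-d1)
N(-d1) = 0.53458817; N(-d2) = 0.61095486
P = 29.1200 * 0.99352108 * 0.61095486 - 27.9100 * 1.00000000 * 0.53458817 = 2.7554

Answer: Price = 2.7554


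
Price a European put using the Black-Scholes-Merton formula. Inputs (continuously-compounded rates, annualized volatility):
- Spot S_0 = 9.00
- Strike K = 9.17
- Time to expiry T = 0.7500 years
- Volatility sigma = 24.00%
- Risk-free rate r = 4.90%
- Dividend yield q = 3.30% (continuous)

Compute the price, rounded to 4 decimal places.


d1 = (ln(S/K) + (r - q + 0.5*sigma^2) * T) / (sigma * sqrt(T)) = 0.07162651
d2 = d1 - sigma * sqrt(T) = -0.13621958
exp(-rT) = 0.96391708; exp(-qT) = 0.97555377
P = K * exp(-rT) * N(-d2) - S_0 * exp(-qT) * N(-d1)
N(-d1) = 0.47144957; N(-d2) = 0.55417615
P = 9.1700 * 0.96391708 * 0.55417615 - 9.0000 * 0.97555377 * 0.47144957 = 0.7591

Answer: Price = 0.7591


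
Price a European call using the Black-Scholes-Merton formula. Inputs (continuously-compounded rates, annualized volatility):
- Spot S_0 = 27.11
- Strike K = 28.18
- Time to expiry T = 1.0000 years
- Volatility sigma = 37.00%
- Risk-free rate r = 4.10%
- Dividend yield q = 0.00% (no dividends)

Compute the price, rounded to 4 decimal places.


Answer: Price = 4.0055

Derivation:
d1 = (ln(S/K) + (r - q + 0.5*sigma^2) * T) / (sigma * sqrt(T)) = 0.19118961
d2 = d1 - sigma * sqrt(T) = -0.17881039
exp(-rT) = 0.95982913; exp(-qT) = 1.00000000
C = S_0 * exp(-qT) * N(d1) - K * exp(-rT) * N(d2)
N(d1) = 0.57581148; N(d2) = 0.42904329
C = 27.1100 * 1.00000000 * 0.57581148 - 28.1800 * 0.95982913 * 0.42904329 = 4.0055


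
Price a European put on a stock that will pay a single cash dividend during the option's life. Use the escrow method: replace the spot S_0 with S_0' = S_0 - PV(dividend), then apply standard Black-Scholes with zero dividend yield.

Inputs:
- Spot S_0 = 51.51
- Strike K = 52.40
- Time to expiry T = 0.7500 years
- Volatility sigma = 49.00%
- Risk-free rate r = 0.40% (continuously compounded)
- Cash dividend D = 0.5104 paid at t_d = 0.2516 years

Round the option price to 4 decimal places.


PV(D) = D * exp(-r * t_d) = 0.5104 * 0.99899411 = 0.50988659
S_0' = S_0 - PV(D) = 51.5100 - 0.50988659 = 51.00011341
d1 = (ln(S_0'/K) + (r + sigma^2/2)*T) / (sigma*sqrt(T)) = 0.15543392
d2 = d1 - sigma*sqrt(T) = -0.26891853
exp(-rT) = 0.99700450
N(-d1) = 0.43823962; N(-d2) = 0.60600381
P = K * exp(-rT) * N(-d2) - S_0' * N(-d1) = 52.4000 * 0.99700450 * 0.60600381 - 51.00011341 * 0.43823962 = 9.3092

Answer: Price = 9.3092


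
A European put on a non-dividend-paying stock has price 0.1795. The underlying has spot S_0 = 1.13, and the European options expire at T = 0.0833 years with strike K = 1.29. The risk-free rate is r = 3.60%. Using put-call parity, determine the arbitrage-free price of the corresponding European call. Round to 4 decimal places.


Put-call parity: C - P = S_0 * exp(-qT) - K * exp(-rT).
S_0 * exp(-qT) = 1.1300 * 1.00000000 = 1.13000000
K * exp(-rT) = 1.2900 * 0.99700569 = 1.28613734
C = P + S*exp(-qT) - K*exp(-rT)
C = 0.1795 + 1.13000000 - 1.28613734 = 0.0234

Answer: Call price = 0.0234


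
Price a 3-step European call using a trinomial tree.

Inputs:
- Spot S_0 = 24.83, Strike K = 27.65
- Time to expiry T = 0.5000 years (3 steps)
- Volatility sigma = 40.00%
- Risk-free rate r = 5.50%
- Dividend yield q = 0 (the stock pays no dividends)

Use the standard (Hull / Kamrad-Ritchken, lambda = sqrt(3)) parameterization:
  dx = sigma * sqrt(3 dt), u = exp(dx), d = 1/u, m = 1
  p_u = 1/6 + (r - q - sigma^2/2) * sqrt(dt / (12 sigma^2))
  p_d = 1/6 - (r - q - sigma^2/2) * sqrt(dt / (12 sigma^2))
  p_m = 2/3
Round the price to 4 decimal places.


dt = T/N = 0.166667; dx = sigma*sqrt(3*dt) = 0.282843
u = exp(dx) = 1.326896; d = 1/u = 0.753638
p_u = 0.159301, p_m = 0.666667, p_d = 0.174032
Discount per step: exp(-r*dt) = 0.990875
Stock lattice S(k, j) with j the centered position index:
  k=0: S(0,+0) = 24.8300
  k=1: S(1,-1) = 18.7128; S(1,+0) = 24.8300; S(1,+1) = 32.9468
  k=2: S(2,-2) = 14.1027; S(2,-1) = 18.7128; S(2,+0) = 24.8300; S(2,+1) = 32.9468; S(2,+2) = 43.7170
  k=3: S(3,-3) = 10.6283; S(3,-2) = 14.1027; S(3,-1) = 18.7128; S(3,+0) = 24.8300; S(3,+1) = 32.9468; S(3,+2) = 43.7170; S(3,+3) = 58.0080
Terminal payoffs V(N, j) = max(S_T - K, 0):
  V(3,-3) = 0.000000; V(3,-2) = 0.000000; V(3,-1) = 0.000000; V(3,+0) = 0.000000; V(3,+1) = 5.296839; V(3,+2) = 16.067043; V(3,+3) = 30.357989
Backward induction: V(k, j) = exp(-r*dt) * [p_u * V(k+1, j+1) + p_m * V(k+1, j) + p_d * V(k+1, j-1)]
  V(2,-2) = exp(-r*dt) * [p_u*0.000000 + p_m*0.000000 + p_d*0.000000] = 0.000000
  V(2,-1) = exp(-r*dt) * [p_u*0.000000 + p_m*0.000000 + p_d*0.000000] = 0.000000
  V(2,+0) = exp(-r*dt) * [p_u*5.296839 + p_m*0.000000 + p_d*0.000000] = 0.836092
  V(2,+1) = exp(-r*dt) * [p_u*16.067043 + p_m*5.296839 + p_d*0.000000] = 6.035145
  V(2,+2) = exp(-r*dt) * [p_u*30.357989 + p_m*16.067043 + p_d*5.296839] = 16.318962
  V(1,-1) = exp(-r*dt) * [p_u*0.836092 + p_m*0.000000 + p_d*0.000000] = 0.131975
  V(1,+0) = exp(-r*dt) * [p_u*6.035145 + p_m*0.836092 + p_d*0.000000] = 1.504940
  V(1,+1) = exp(-r*dt) * [p_u*16.318962 + p_m*6.035145 + p_d*0.836092] = 6.706802
  V(0,+0) = exp(-r*dt) * [p_u*6.706802 + p_m*1.504940 + p_d*0.131975] = 2.075548

Answer: Price = V(0,0) = 2.0755


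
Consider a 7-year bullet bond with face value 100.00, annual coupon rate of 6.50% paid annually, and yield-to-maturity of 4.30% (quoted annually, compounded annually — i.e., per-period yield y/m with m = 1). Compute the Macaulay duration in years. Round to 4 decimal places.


Coupon per period c = face * coupon_rate / m = 6.500000
Periods per year m = 1; per-period yield y/m = 0.043000
Number of cashflows N = 7
Cashflows (t years, CF_t, discount factor 1/(1+y/m)^(m*t), PV):
  t = 1.0000: CF_t = 6.500000, DF = 0.958773, PV = 6.232023
  t = 2.0000: CF_t = 6.500000, DF = 0.919245, PV = 5.975094
  t = 3.0000: CF_t = 6.500000, DF = 0.881347, PV = 5.728757
  t = 4.0000: CF_t = 6.500000, DF = 0.845012, PV = 5.492577
  t = 5.0000: CF_t = 6.500000, DF = 0.810174, PV = 5.266133
  t = 6.0000: CF_t = 6.500000, DF = 0.776773, PV = 5.049025
  t = 7.0000: CF_t = 106.500000, DF = 0.744749, PV = 79.315752
Price P = sum_t PV_t = 113.059361
Macaulay numerator sum_t t * PV_t:
  t * PV_t at t = 1.0000: 6.232023
  t * PV_t at t = 2.0000: 11.950188
  t * PV_t at t = 3.0000: 17.186272
  t * PV_t at t = 4.0000: 21.970306
  t * PV_t at t = 5.0000: 26.330664
  t * PV_t at t = 6.0000: 30.294149
  t * PV_t at t = 7.0000: 555.210267
Macaulay duration D = (sum_t t * PV_t) / P = 669.173870 / 113.059361 = 5.918783

Answer: Macaulay duration = 5.9188 years


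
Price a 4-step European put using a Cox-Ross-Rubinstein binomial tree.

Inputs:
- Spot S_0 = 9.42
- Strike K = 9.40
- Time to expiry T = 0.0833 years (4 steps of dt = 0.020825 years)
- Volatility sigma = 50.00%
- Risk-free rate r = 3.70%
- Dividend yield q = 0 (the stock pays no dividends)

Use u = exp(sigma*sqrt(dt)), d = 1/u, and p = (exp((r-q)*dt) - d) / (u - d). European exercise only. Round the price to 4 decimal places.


Answer: Price = V(0,0) = 0.4876

Derivation:
dt = T/N = 0.020825
u = exp(sigma*sqrt(dt)) = 1.074821; d = 1/u = 0.930387
p = (exp((r-q)*dt) - d) / (u - d) = 0.487306
Discount per step: exp(-r*dt) = 0.999230
Stock lattice S(k, i) with i counting down-moves:
  k=0: S(0,0) = 9.4200
  k=1: S(1,0) = 10.1248; S(1,1) = 8.7642
  k=2: S(2,0) = 10.8824; S(2,1) = 9.4200; S(2,2) = 8.1541
  k=3: S(3,0) = 11.6966; S(3,1) = 10.1248; S(3,2) = 8.7642; S(3,3) = 7.5865
  k=4: S(4,0) = 12.5718; S(4,1) = 10.8824; S(4,2) = 9.4200; S(4,3) = 8.1541; S(4,4) = 7.0584
Terminal payoffs V(N, i) = max(K - S_T, 0):
  V(4,0) = 0.000000; V(4,1) = 0.000000; V(4,2) = 0.000000; V(4,3) = 1.245855; V(4,4) = 2.341605
Backward induction: V(k, i) = exp(-r*dt) * [p * V(k+1, i) + (1-p) * V(k+1, i+1)].
  V(3,0) = exp(-r*dt) * [p*0.000000 + (1-p)*0.000000] = 0.000000
  V(3,1) = exp(-r*dt) * [p*0.000000 + (1-p)*0.000000] = 0.000000
  V(3,2) = exp(-r*dt) * [p*0.000000 + (1-p)*1.245855] = 0.638250
  V(3,3) = exp(-r*dt) * [p*1.245855 + (1-p)*2.341605] = 1.806247
  V(2,0) = exp(-r*dt) * [p*0.000000 + (1-p)*0.000000] = 0.000000
  V(2,1) = exp(-r*dt) * [p*0.000000 + (1-p)*0.638250] = 0.326975
  V(2,2) = exp(-r*dt) * [p*0.638250 + (1-p)*1.806247] = 1.236122
  V(1,0) = exp(-r*dt) * [p*0.000000 + (1-p)*0.326975] = 0.167509
  V(1,1) = exp(-r*dt) * [p*0.326975 + (1-p)*1.236122] = 0.792478
  V(0,0) = exp(-r*dt) * [p*0.167509 + (1-p)*0.792478] = 0.487551


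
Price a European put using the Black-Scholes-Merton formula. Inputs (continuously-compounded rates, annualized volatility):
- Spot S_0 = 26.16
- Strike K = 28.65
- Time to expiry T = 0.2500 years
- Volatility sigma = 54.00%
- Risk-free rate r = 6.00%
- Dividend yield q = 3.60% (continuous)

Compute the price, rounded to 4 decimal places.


d1 = (ln(S/K) + (r - q + 0.5*sigma^2) * T) / (sigma * sqrt(T)) = -0.17952562
d2 = d1 - sigma * sqrt(T) = -0.44952562
exp(-rT) = 0.98511194; exp(-qT) = 0.99104038
P = K * exp(-rT) * N(-d2) - S_0 * exp(-qT) * N(-d1)
N(-d1) = 0.57123750; N(-d2) = 0.67347373
P = 28.6500 * 0.98511194 * 0.67347373 - 26.1600 * 0.99104038 * 0.57123750 = 4.1981

Answer: Price = 4.1981


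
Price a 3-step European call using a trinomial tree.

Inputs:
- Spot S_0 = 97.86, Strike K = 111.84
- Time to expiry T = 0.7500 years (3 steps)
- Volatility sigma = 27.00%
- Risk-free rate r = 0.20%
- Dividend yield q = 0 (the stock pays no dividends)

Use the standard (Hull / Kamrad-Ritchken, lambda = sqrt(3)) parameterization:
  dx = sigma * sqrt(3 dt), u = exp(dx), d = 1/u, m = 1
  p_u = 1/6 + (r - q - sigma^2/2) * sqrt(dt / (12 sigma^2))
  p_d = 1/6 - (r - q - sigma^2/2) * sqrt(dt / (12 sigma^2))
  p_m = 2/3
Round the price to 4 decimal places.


dt = T/N = 0.250000; dx = sigma*sqrt(3*dt) = 0.233827
u = exp(dx) = 1.263426; d = 1/u = 0.791499
p_u = 0.148250, p_m = 0.666667, p_d = 0.185083
Discount per step: exp(-r*dt) = 0.999500
Stock lattice S(k, j) with j the centered position index:
  k=0: S(0,+0) = 97.8600
  k=1: S(1,-1) = 77.4561; S(1,+0) = 97.8600; S(1,+1) = 123.6388
  k=2: S(2,-2) = 61.3064; S(2,-1) = 77.4561; S(2,+0) = 97.8600; S(2,+1) = 123.6388; S(2,+2) = 156.2085
  k=3: S(3,-3) = 48.5239; S(3,-2) = 61.3064; S(3,-1) = 77.4561; S(3,+0) = 97.8600; S(3,+1) = 123.6388; S(3,+2) = 156.2085; S(3,+3) = 197.3578
Terminal payoffs V(N, j) = max(S_T - K, 0):
  V(3,-3) = 0.000000; V(3,-2) = 0.000000; V(3,-1) = 0.000000; V(3,+0) = 0.000000; V(3,+1) = 11.798841; V(3,+2) = 44.368492; V(3,+3) = 85.517827
Backward induction: V(k, j) = exp(-r*dt) * [p_u * V(k+1, j+1) + p_m * V(k+1, j) + p_d * V(k+1, j-1)]
  V(2,-2) = exp(-r*dt) * [p_u*0.000000 + p_m*0.000000 + p_d*0.000000] = 0.000000
  V(2,-1) = exp(-r*dt) * [p_u*0.000000 + p_m*0.000000 + p_d*0.000000] = 0.000000
  V(2,+0) = exp(-r*dt) * [p_u*11.798841 + p_m*0.000000 + p_d*0.000000] = 1.748307
  V(2,+1) = exp(-r*dt) * [p_u*44.368492 + p_m*11.798841 + p_d*0.000000] = 14.436315
  V(2,+2) = exp(-r*dt) * [p_u*85.517827 + p_m*44.368492 + p_d*11.798841] = 44.418586
  V(1,-1) = exp(-r*dt) * [p_u*1.748307 + p_m*0.000000 + p_d*0.000000] = 0.259057
  V(1,+0) = exp(-r*dt) * [p_u*14.436315 + p_m*1.748307 + p_d*0.000000] = 3.304073
  V(1,+1) = exp(-r*dt) * [p_u*44.418586 + p_m*14.436315 + p_d*1.748307] = 16.524595
  V(0,+0) = exp(-r*dt) * [p_u*16.524595 + p_m*3.304073 + p_d*0.259057] = 4.698088

Answer: Price = V(0,0) = 4.6981


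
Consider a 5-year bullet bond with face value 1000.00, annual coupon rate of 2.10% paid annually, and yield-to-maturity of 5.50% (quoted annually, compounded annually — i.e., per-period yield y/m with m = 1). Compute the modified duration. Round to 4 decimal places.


Coupon per period c = face * coupon_rate / m = 21.000000
Periods per year m = 1; per-period yield y/m = 0.055000
Number of cashflows N = 5
Cashflows (t years, CF_t, discount factor 1/(1+y/m)^(m*t), PV):
  t = 1.0000: CF_t = 21.000000, DF = 0.947867, PV = 19.905213
  t = 2.0000: CF_t = 21.000000, DF = 0.898452, PV = 18.867501
  t = 3.0000: CF_t = 21.000000, DF = 0.851614, PV = 17.883887
  t = 4.0000: CF_t = 21.000000, DF = 0.807217, PV = 16.951552
  t = 5.0000: CF_t = 1021.000000, DF = 0.765134, PV = 781.202175
Price P = sum_t PV_t = 854.810328
First compute Macaulay numerator sum_t t * PV_t:
  t * PV_t at t = 1.0000: 19.905213
  t * PV_t at t = 2.0000: 37.735001
  t * PV_t at t = 3.0000: 53.651661
  t * PV_t at t = 4.0000: 67.806206
  t * PV_t at t = 5.0000: 3906.010876
Macaulay duration D = 4085.108958 / 854.810328 = 4.778965
Modified duration = D / (1 + y/m) = 4.778965 / (1 + 0.055000) = 4.529825

Answer: Modified duration = 4.5298


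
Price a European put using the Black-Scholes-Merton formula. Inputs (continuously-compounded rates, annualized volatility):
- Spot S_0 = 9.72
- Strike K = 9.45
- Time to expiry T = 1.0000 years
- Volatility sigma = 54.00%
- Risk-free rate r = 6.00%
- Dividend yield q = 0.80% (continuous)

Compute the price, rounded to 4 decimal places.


d1 = (ln(S/K) + (r - q + 0.5*sigma^2) * T) / (sigma * sqrt(T)) = 0.41846459
d2 = d1 - sigma * sqrt(T) = -0.12153541
exp(-rT) = 0.94176453; exp(-qT) = 0.99203191
P = K * exp(-rT) * N(-d2) - S_0 * exp(-qT) * N(-d1)
N(-d1) = 0.33780374; N(-d2) = 0.54836652
P = 9.4500 * 0.94176453 * 0.54836652 - 9.7200 * 0.99203191 * 0.33780374 = 1.6230

Answer: Price = 1.6230


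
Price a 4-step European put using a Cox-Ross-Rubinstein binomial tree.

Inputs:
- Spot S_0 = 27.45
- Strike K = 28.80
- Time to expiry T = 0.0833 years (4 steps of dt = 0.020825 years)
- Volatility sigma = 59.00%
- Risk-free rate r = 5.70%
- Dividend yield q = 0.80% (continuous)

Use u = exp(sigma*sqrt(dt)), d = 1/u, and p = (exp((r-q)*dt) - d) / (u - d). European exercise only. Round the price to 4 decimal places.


dt = T/N = 0.020825
u = exp(sigma*sqrt(dt)) = 1.088872; d = 1/u = 0.918382
p = (exp((r-q)*dt) - d) / (u - d) = 0.484716
Discount per step: exp(-r*dt) = 0.998814
Stock lattice S(k, i) with i counting down-moves:
  k=0: S(0,0) = 27.4500
  k=1: S(1,0) = 29.8895; S(1,1) = 25.2096
  k=2: S(2,0) = 32.5459; S(2,1) = 27.4500; S(2,2) = 23.1520
  k=3: S(3,0) = 35.4383; S(3,1) = 29.8895; S(3,2) = 25.2096; S(3,3) = 21.2624
  k=4: S(4,0) = 38.5877; S(4,1) = 32.5459; S(4,2) = 27.4500; S(4,3) = 23.1520; S(4,4) = 19.5270
Terminal payoffs V(N, i) = max(K - S_T, 0):
  V(4,0) = 0.000000; V(4,1) = 0.000000; V(4,2) = 1.350000; V(4,3) = 5.647983; V(4,4) = 9.273009
Backward induction: V(k, i) = exp(-r*dt) * [p * V(k+1, i) + (1-p) * V(k+1, i+1)].
  V(3,0) = exp(-r*dt) * [p*0.000000 + (1-p)*0.000000] = 0.000000
  V(3,1) = exp(-r*dt) * [p*0.000000 + (1-p)*1.350000] = 0.694809
  V(3,2) = exp(-r*dt) * [p*1.350000 + (1-p)*5.647983] = 3.560455
  V(3,3) = exp(-r*dt) * [p*5.647983 + (1-p)*9.273009] = 7.506986
  V(2,0) = exp(-r*dt) * [p*0.000000 + (1-p)*0.694809] = 0.357599
  V(2,1) = exp(-r*dt) * [p*0.694809 + (1-p)*3.560455] = 2.168855
  V(2,2) = exp(-r*dt) * [p*3.560455 + (1-p)*7.506986] = 5.587404
  V(1,0) = exp(-r*dt) * [p*0.357599 + (1-p)*2.168855] = 1.289380
  V(1,1) = exp(-r*dt) * [p*2.168855 + (1-p)*5.587404] = 3.925718
  V(0,0) = exp(-r*dt) * [p*1.289380 + (1-p)*3.925718] = 2.644702

Answer: Price = V(0,0) = 2.6447


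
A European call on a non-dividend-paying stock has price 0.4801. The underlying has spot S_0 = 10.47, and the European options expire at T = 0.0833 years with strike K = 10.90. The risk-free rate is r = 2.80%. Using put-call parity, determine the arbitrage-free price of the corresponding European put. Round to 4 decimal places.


Answer: Put price = 0.8847

Derivation:
Put-call parity: C - P = S_0 * exp(-qT) - K * exp(-rT).
S_0 * exp(-qT) = 10.4700 * 1.00000000 = 10.47000000
K * exp(-rT) = 10.9000 * 0.99767032 = 10.87460647
P = C - S*exp(-qT) + K*exp(-rT)
P = 0.4801 - 10.47000000 + 10.87460647 = 0.8847


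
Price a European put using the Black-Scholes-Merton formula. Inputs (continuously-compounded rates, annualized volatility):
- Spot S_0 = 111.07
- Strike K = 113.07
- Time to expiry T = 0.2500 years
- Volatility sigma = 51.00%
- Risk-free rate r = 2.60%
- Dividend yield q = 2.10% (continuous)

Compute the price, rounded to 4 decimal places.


Answer: Price = 12.2517

Derivation:
d1 = (ln(S/K) + (r - q + 0.5*sigma^2) * T) / (sigma * sqrt(T)) = 0.06241583
d2 = d1 - sigma * sqrt(T) = -0.19258417
exp(-rT) = 0.99352108; exp(-qT) = 0.99476376
P = K * exp(-rT) * N(-d2) - S_0 * exp(-qT) * N(-d1)
N(-d1) = 0.47511584; N(-d2) = 0.57635768
P = 113.0700 * 0.99352108 * 0.57635768 - 111.0700 * 0.99476376 * 0.47511584 = 12.2517


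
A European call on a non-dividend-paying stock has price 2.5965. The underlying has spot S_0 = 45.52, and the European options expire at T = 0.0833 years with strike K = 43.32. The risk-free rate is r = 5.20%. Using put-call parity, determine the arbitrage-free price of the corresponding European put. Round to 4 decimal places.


Answer: Put price = 0.2093

Derivation:
Put-call parity: C - P = S_0 * exp(-qT) - K * exp(-rT).
S_0 * exp(-qT) = 45.5200 * 1.00000000 = 45.52000000
K * exp(-rT) = 43.3200 * 0.99567777 = 43.13276090
P = C - S*exp(-qT) + K*exp(-rT)
P = 2.5965 - 45.52000000 + 43.13276090 = 0.2093


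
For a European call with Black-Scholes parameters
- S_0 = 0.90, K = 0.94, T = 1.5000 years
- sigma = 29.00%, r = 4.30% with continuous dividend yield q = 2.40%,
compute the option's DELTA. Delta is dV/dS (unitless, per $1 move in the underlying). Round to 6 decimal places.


d1 = 0.1353973420; d2 = -0.2197786707
phi(d1) = 0.3953021960; exp(-qT) = 0.9646402935; exp(-rT) = 0.9375361143
N(d1) = 0.5538511372
Delta = exp(-qT) * N(d1) = 0.9646402935 * 0.5538511372 = 0.534267

Answer: Delta = 0.534267


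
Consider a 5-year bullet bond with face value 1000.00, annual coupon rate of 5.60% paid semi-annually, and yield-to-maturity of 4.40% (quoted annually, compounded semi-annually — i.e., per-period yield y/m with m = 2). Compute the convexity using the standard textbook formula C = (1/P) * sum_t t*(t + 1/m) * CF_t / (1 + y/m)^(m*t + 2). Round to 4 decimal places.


Coupon per period c = face * coupon_rate / m = 28.000000
Periods per year m = 2; per-period yield y/m = 0.022000
Number of cashflows N = 10
Cashflows (t years, CF_t, discount factor 1/(1+y/m)^(m*t), PV):
  t = 0.5000: CF_t = 28.000000, DF = 0.978474, PV = 27.397260
  t = 1.0000: CF_t = 28.000000, DF = 0.957411, PV = 26.807495
  t = 1.5000: CF_t = 28.000000, DF = 0.936801, PV = 26.230426
  t = 2.0000: CF_t = 28.000000, DF = 0.916635, PV = 25.665779
  t = 2.5000: CF_t = 28.000000, DF = 0.896903, PV = 25.113287
  t = 3.0000: CF_t = 28.000000, DF = 0.877596, PV = 24.572687
  t = 3.5000: CF_t = 28.000000, DF = 0.858704, PV = 24.043725
  t = 4.0000: CF_t = 28.000000, DF = 0.840220, PV = 23.526150
  t = 4.5000: CF_t = 28.000000, DF = 0.822133, PV = 23.019716
  t = 5.0000: CF_t = 1028.000000, DF = 0.804435, PV = 826.959340
Price P = sum_t PV_t = 1053.335867
Convexity numerator sum_t t*(t + 1/m) * CF_t / (1+y/m)^(m*t + 2):
  t = 0.5000: term = 13.115213
  t = 1.0000: term = 38.498668
  t = 1.5000: term = 75.339860
  t = 2.0000: term = 122.863437
  t = 2.5000: term = 180.327941
  t = 3.0000: term = 247.024577
  t = 3.5000: term = 322.276030
  t = 4.0000: term = 405.435318
  t = 4.5000: term = 495.884685
  t = 5.0000: term = 21772.838886
Convexity = (1/P) * sum = 23673.604615 / 1053.335867 = 22.474887

Answer: Convexity = 22.4749


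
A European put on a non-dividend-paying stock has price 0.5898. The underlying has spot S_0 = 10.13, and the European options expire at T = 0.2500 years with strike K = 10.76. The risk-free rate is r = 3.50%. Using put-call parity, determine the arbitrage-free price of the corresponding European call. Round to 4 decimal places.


Put-call parity: C - P = S_0 * exp(-qT) - K * exp(-rT).
S_0 * exp(-qT) = 10.1300 * 1.00000000 = 10.13000000
K * exp(-rT) = 10.7600 * 0.99128817 = 10.66626071
C = P + S*exp(-qT) - K*exp(-rT)
C = 0.5898 + 10.13000000 - 10.66626071 = 0.0535

Answer: Call price = 0.0535


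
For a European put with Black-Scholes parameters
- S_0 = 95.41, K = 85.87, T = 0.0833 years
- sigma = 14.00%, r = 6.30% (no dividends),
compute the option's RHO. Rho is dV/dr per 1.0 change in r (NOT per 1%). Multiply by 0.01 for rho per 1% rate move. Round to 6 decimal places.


Answer: Rho = -0.023444

Derivation:
d1 = 2.7573110500; d2 = 2.7169046149
phi(d1) = 0.0089123204; exp(-qT) = 1.0000000000; exp(-rT) = 0.9947658462
N(-d2) = 0.0032947798
Rho = -K*T*exp(-rT)*N(-d2) = -85.8700 * 0.0833 * 0.9947658462 * 0.0032947798 = -0.023444


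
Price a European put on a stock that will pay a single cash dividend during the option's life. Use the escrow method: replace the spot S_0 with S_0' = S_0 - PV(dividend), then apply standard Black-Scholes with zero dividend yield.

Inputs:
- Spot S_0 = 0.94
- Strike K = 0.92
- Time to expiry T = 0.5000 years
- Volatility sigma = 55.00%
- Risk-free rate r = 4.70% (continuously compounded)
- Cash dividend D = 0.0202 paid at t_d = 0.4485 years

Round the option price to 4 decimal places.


Answer: Price = 0.1297

Derivation:
PV(D) = D * exp(-r * t_d) = 0.0202 * 0.97914112 = 0.01977865
S_0' = S_0 - PV(D) = 0.9400 - 0.01977865 = 0.92022135
d1 = (ln(S_0'/K) + (r + sigma^2/2)*T) / (sigma*sqrt(T)) = 0.25549843
d2 = d1 - sigma*sqrt(T) = -0.13341030
exp(-rT) = 0.97677397
N(-d1) = 0.39916908; N(-d2) = 0.55306555
P = K * exp(-rT) * N(-d2) - S_0' * N(-d1) = 0.9200 * 0.97677397 * 0.55306555 - 0.92022135 * 0.39916908 = 0.1297


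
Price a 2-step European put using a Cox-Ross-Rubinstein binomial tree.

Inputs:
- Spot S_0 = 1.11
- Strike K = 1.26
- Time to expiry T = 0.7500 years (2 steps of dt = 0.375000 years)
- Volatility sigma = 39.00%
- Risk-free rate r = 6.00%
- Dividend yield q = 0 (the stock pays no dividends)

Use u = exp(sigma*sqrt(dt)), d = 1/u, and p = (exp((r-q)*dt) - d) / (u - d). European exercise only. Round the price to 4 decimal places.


dt = T/N = 0.375000
u = exp(sigma*sqrt(dt)) = 1.269757; d = 1/u = 0.787552
p = (exp((r-q)*dt) - d) / (u - d) = 0.487765
Discount per step: exp(-r*dt) = 0.977751
Stock lattice S(k, i) with i counting down-moves:
  k=0: S(0,0) = 1.1100
  k=1: S(1,0) = 1.4094; S(1,1) = 0.8742
  k=2: S(2,0) = 1.7896; S(2,1) = 1.1100; S(2,2) = 0.6885
Terminal payoffs V(N, i) = max(K - S_T, 0):
  V(2,0) = 0.000000; V(2,1) = 0.150000; V(2,2) = 0.571535
Backward induction: V(k, i) = exp(-r*dt) * [p * V(k+1, i) + (1-p) * V(k+1, i+1)].
  V(1,0) = exp(-r*dt) * [p*0.000000 + (1-p)*0.150000] = 0.075126
  V(1,1) = exp(-r*dt) * [p*0.150000 + (1-p)*0.571535] = 0.357783
  V(0,0) = exp(-r*dt) * [p*0.075126 + (1-p)*0.357783] = 0.215020

Answer: Price = V(0,0) = 0.2150


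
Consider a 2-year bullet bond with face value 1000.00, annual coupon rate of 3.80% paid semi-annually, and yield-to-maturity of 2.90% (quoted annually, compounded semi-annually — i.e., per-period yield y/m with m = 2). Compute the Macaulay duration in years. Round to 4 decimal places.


Coupon per period c = face * coupon_rate / m = 19.000000
Periods per year m = 2; per-period yield y/m = 0.014500
Number of cashflows N = 4
Cashflows (t years, CF_t, discount factor 1/(1+y/m)^(m*t), PV):
  t = 0.5000: CF_t = 19.000000, DF = 0.985707, PV = 18.728438
  t = 1.0000: CF_t = 19.000000, DF = 0.971619, PV = 18.460757
  t = 1.5000: CF_t = 19.000000, DF = 0.957732, PV = 18.196902
  t = 2.0000: CF_t = 1019.000000, DF = 0.944043, PV = 961.979857
Price P = sum_t PV_t = 1017.365953
Macaulay numerator sum_t t * PV_t:
  t * PV_t at t = 0.5000: 9.364219
  t * PV_t at t = 1.0000: 18.460757
  t * PV_t at t = 1.5000: 27.295352
  t * PV_t at t = 2.0000: 1923.959715
Macaulay duration D = (sum_t t * PV_t) / P = 1979.080043 / 1017.365953 = 1.945298

Answer: Macaulay duration = 1.9453 years


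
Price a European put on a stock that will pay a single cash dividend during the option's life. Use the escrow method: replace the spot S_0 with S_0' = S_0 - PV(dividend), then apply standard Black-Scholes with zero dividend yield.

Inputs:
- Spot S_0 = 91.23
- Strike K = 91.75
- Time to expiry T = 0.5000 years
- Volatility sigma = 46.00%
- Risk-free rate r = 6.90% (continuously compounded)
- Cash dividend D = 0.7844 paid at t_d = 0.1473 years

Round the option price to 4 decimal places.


PV(D) = D * exp(-r * t_d) = 0.7844 * 0.98988778 = 0.77646797
S_0' = S_0 - PV(D) = 91.2300 - 0.77646797 = 90.45353203
d1 = (ln(S_0'/K) + (r + sigma^2/2)*T) / (sigma*sqrt(T)) = 0.22494842
d2 = d1 - sigma*sqrt(T) = -0.10032070
exp(-rT) = 0.96608834
N(-d1) = 0.41100970; N(-d2) = 0.53995514
P = K * exp(-rT) * N(-d2) - S_0' * N(-d1) = 91.7500 * 0.96608834 * 0.53995514 - 90.45353203 * 0.41100970 = 10.6836

Answer: Price = 10.6836


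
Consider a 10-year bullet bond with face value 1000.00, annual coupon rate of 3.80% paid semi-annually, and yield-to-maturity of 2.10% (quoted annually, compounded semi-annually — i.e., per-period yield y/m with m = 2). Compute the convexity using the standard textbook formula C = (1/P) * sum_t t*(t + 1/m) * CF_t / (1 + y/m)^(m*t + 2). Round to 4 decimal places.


Coupon per period c = face * coupon_rate / m = 19.000000
Periods per year m = 2; per-period yield y/m = 0.010500
Number of cashflows N = 20
Cashflows (t years, CF_t, discount factor 1/(1+y/m)^(m*t), PV):
  t = 0.5000: CF_t = 19.000000, DF = 0.989609, PV = 18.802573
  t = 1.0000: CF_t = 19.000000, DF = 0.979326, PV = 18.607197
  t = 1.5000: CF_t = 19.000000, DF = 0.969150, PV = 18.413852
  t = 2.0000: CF_t = 19.000000, DF = 0.959080, PV = 18.222516
  t = 2.5000: CF_t = 19.000000, DF = 0.949114, PV = 18.033167
  t = 3.0000: CF_t = 19.000000, DF = 0.939252, PV = 17.845787
  t = 3.5000: CF_t = 19.000000, DF = 0.929492, PV = 17.660353
  t = 4.0000: CF_t = 19.000000, DF = 0.919834, PV = 17.476846
  t = 4.5000: CF_t = 19.000000, DF = 0.910276, PV = 17.295246
  t = 5.0000: CF_t = 19.000000, DF = 0.900818, PV = 17.115533
  t = 5.5000: CF_t = 19.000000, DF = 0.891457, PV = 16.937687
  t = 6.0000: CF_t = 19.000000, DF = 0.882194, PV = 16.761689
  t = 6.5000: CF_t = 19.000000, DF = 0.873027, PV = 16.587520
  t = 7.0000: CF_t = 19.000000, DF = 0.863956, PV = 16.415161
  t = 7.5000: CF_t = 19.000000, DF = 0.854979, PV = 16.244593
  t = 8.0000: CF_t = 19.000000, DF = 0.846095, PV = 16.075797
  t = 8.5000: CF_t = 19.000000, DF = 0.837303, PV = 15.908755
  t = 9.0000: CF_t = 19.000000, DF = 0.828603, PV = 15.743449
  t = 9.5000: CF_t = 19.000000, DF = 0.819993, PV = 15.579860
  t = 10.0000: CF_t = 1019.000000, DF = 0.811472, PV = 826.890166
Price P = sum_t PV_t = 1152.617748
Convexity numerator sum_t t*(t + 1/m) * CF_t / (1+y/m)^(m*t + 2):
  t = 0.5000: term = 9.206926
  t = 1.0000: term = 27.333773
  t = 1.5000: term = 54.099502
  t = 2.0000: term = 89.228933
  t = 2.5000: term = 132.452646
  t = 3.0000: term = 183.506882
  t = 3.5000: term = 242.133442
  t = 4.0000: term = 308.079590
  t = 4.5000: term = 381.097959
  t = 5.0000: term = 460.946456
  t = 5.5000: term = 547.388172
  t = 6.0000: term = 640.191285
  t = 6.5000: term = 739.128979
  t = 7.0000: term = 843.979346
  t = 7.5000: term = 954.525308
  t = 8.0000: term = 1070.554527
  t = 8.5000: term = 1191.859320
  t = 9.0000: term = 1318.236580
  t = 9.5000: term = 1449.487690
  t = 10.0000: term = 85028.494646
Convexity = (1/P) * sum = 95671.931963 / 1152.617748 = 83.004042

Answer: Convexity = 83.0040


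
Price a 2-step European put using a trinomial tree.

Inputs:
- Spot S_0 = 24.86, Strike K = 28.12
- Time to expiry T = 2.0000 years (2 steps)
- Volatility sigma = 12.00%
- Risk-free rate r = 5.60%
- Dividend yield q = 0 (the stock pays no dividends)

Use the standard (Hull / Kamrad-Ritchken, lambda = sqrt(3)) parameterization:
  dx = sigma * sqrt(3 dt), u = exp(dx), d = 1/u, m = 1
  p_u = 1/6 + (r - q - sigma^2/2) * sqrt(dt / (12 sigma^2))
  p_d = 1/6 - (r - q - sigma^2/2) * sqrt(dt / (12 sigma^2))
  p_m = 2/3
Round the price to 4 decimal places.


dt = T/N = 1.000000; dx = sigma*sqrt(3*dt) = 0.207846
u = exp(dx) = 1.231024; d = 1/u = 0.812332
p_u = 0.284061, p_m = 0.666667, p_d = 0.049272
Discount per step: exp(-r*dt) = 0.945539
Stock lattice S(k, j) with j the centered position index:
  k=0: S(0,+0) = 24.8600
  k=1: S(1,-1) = 20.1946; S(1,+0) = 24.8600; S(1,+1) = 30.6032
  k=2: S(2,-2) = 16.4047; S(2,-1) = 20.1946; S(2,+0) = 24.8600; S(2,+1) = 30.6032; S(2,+2) = 37.6733
Terminal payoffs V(N, j) = max(K - S_T, 0):
  V(2,-2) = 11.715300; V(2,-1) = 7.925425; V(2,+0) = 3.260000; V(2,+1) = 0.000000; V(2,+2) = 0.000000
Backward induction: V(k, j) = exp(-r*dt) * [p_u * V(k+1, j+1) + p_m * V(k+1, j) + p_d * V(k+1, j-1)]
  V(1,-1) = exp(-r*dt) * [p_u*3.260000 + p_m*7.925425 + p_d*11.715300] = 6.417274
  V(1,+0) = exp(-r*dt) * [p_u*0.000000 + p_m*3.260000 + p_d*7.925425] = 2.424207
  V(1,+1) = exp(-r*dt) * [p_u*0.000000 + p_m*0.000000 + p_d*3.260000] = 0.151879
  V(0,+0) = exp(-r*dt) * [p_u*0.151879 + p_m*2.424207 + p_d*6.417274] = 1.867888

Answer: Price = V(0,0) = 1.8679


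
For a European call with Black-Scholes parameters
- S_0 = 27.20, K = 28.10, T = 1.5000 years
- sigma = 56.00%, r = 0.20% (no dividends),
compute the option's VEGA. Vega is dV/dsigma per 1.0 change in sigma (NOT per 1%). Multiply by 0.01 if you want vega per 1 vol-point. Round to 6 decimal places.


d1 = 0.2998399937; d2 = -0.3860171342
phi(d1) = 0.3814061183; exp(-qT) = 1.0000000000; exp(-rT) = 0.9970044955
Vega = S * exp(-qT) * phi(d1) * sqrt(T) = 27.2000 * 1.0000000000 * 0.3814061183 * 1.2247448714 = 12.705805

Answer: Vega = 12.705805


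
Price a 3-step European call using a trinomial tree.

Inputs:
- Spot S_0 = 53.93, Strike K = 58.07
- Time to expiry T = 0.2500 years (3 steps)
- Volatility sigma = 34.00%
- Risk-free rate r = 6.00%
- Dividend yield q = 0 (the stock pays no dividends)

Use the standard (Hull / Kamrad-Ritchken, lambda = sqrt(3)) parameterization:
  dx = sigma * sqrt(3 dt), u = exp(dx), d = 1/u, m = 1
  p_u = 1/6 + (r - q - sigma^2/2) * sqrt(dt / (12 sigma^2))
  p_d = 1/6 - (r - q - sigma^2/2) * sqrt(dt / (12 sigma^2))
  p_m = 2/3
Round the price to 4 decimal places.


Answer: Price = V(0,0) = 2.4870

Derivation:
dt = T/N = 0.083333; dx = sigma*sqrt(3*dt) = 0.170000
u = exp(dx) = 1.185305; d = 1/u = 0.843665
p_u = 0.167206, p_m = 0.666667, p_d = 0.166127
Discount per step: exp(-r*dt) = 0.995012
Stock lattice S(k, j) with j the centered position index:
  k=0: S(0,+0) = 53.9300
  k=1: S(1,-1) = 45.4988; S(1,+0) = 53.9300; S(1,+1) = 63.9235
  k=2: S(2,-2) = 38.3858; S(2,-1) = 45.4988; S(2,+0) = 53.9300; S(2,+1) = 63.9235; S(2,+2) = 75.7688
  k=3: S(3,-3) = 32.3847; S(3,-2) = 38.3858; S(3,-1) = 45.4988; S(3,+0) = 53.9300; S(3,+1) = 63.9235; S(3,+2) = 75.7688; S(3,+3) = 89.8092
Terminal payoffs V(N, j) = max(S_T - K, 0):
  V(3,-3) = 0.000000; V(3,-2) = 0.000000; V(3,-1) = 0.000000; V(3,+0) = 0.000000; V(3,+1) = 5.853491; V(3,+2) = 17.698824; V(3,+3) = 31.739154
Backward induction: V(k, j) = exp(-r*dt) * [p_u * V(k+1, j+1) + p_m * V(k+1, j) + p_d * V(k+1, j-1)]
  V(2,-2) = exp(-r*dt) * [p_u*0.000000 + p_m*0.000000 + p_d*0.000000] = 0.000000
  V(2,-1) = exp(-r*dt) * [p_u*0.000000 + p_m*0.000000 + p_d*0.000000] = 0.000000
  V(2,+0) = exp(-r*dt) * [p_u*5.853491 + p_m*0.000000 + p_d*0.000000] = 0.973857
  V(2,+1) = exp(-r*dt) * [p_u*17.698824 + p_m*5.853491 + p_d*0.000000] = 6.827452
  V(2,+2) = exp(-r*dt) * [p_u*31.739154 + p_m*17.698824 + p_d*5.853491] = 17.988447
  V(1,-1) = exp(-r*dt) * [p_u*0.973857 + p_m*0.000000 + p_d*0.000000] = 0.162022
  V(1,+0) = exp(-r*dt) * [p_u*6.827452 + p_m*0.973857 + p_d*0.000000] = 1.781896
  V(1,+1) = exp(-r*dt) * [p_u*17.988447 + p_m*6.827452 + p_d*0.973857] = 7.682683
  V(0,+0) = exp(-r*dt) * [p_u*7.682683 + p_m*1.781896 + p_d*0.162022] = 2.486971


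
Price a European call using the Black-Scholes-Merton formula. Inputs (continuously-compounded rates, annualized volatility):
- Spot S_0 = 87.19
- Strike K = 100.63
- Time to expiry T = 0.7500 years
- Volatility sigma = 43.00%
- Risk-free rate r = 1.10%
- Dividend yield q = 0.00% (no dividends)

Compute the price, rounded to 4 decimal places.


d1 = (ln(S/K) + (r - q + 0.5*sigma^2) * T) / (sigma * sqrt(T)) = -0.17662428
d2 = d1 - sigma * sqrt(T) = -0.54901520
exp(-rT) = 0.99178394; exp(-qT) = 1.00000000
C = S_0 * exp(-qT) * N(d1) - K * exp(-rT) * N(d2)
N(d1) = 0.42990176; N(d2) = 0.29149751
C = 87.1900 * 1.00000000 * 0.42990176 - 100.6300 * 0.99178394 * 0.29149751 = 8.3907

Answer: Price = 8.3907


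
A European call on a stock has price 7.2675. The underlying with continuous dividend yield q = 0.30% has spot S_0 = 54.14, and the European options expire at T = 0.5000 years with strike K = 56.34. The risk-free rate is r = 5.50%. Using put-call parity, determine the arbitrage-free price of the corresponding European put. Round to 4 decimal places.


Put-call parity: C - P = S_0 * exp(-qT) - K * exp(-rT).
S_0 * exp(-qT) = 54.1400 * 0.99850112 = 54.05885088
K * exp(-rT) = 56.3400 * 0.97287468 = 54.81175962
P = C - S*exp(-qT) + K*exp(-rT)
P = 7.2675 - 54.05885088 + 54.81175962 = 8.0204

Answer: Put price = 8.0204


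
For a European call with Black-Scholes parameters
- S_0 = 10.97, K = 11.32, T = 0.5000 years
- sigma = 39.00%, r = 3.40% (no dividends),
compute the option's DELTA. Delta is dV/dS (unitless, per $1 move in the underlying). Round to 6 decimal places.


d1 = 0.0856440536; d2 = -0.1901275911
phi(d1) = 0.3974818584; exp(-qT) = 1.0000000000; exp(-rT) = 0.9831436846
N(d1) = 0.5341253113
Delta = exp(-qT) * N(d1) = 1.0000000000 * 0.5341253113 = 0.534125

Answer: Delta = 0.534125


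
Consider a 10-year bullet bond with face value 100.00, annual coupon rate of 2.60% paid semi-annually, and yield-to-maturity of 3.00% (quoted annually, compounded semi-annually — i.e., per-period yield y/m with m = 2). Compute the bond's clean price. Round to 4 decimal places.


Coupon per period c = face * coupon_rate / m = 1.300000
Periods per year m = 2; per-period yield y/m = 0.015000
Number of cashflows N = 20
Cashflows (t years, CF_t, discount factor 1/(1+y/m)^(m*t), PV):
  t = 0.5000: CF_t = 1.300000, DF = 0.985222, PV = 1.280788
  t = 1.0000: CF_t = 1.300000, DF = 0.970662, PV = 1.261860
  t = 1.5000: CF_t = 1.300000, DF = 0.956317, PV = 1.243212
  t = 2.0000: CF_t = 1.300000, DF = 0.942184, PV = 1.224839
  t = 2.5000: CF_t = 1.300000, DF = 0.928260, PV = 1.206738
  t = 3.0000: CF_t = 1.300000, DF = 0.914542, PV = 1.188905
  t = 3.5000: CF_t = 1.300000, DF = 0.901027, PV = 1.171335
  t = 4.0000: CF_t = 1.300000, DF = 0.887711, PV = 1.154024
  t = 4.5000: CF_t = 1.300000, DF = 0.874592, PV = 1.136970
  t = 5.0000: CF_t = 1.300000, DF = 0.861667, PV = 1.120167
  t = 5.5000: CF_t = 1.300000, DF = 0.848933, PV = 1.103613
  t = 6.0000: CF_t = 1.300000, DF = 0.836387, PV = 1.087304
  t = 6.5000: CF_t = 1.300000, DF = 0.824027, PV = 1.071235
  t = 7.0000: CF_t = 1.300000, DF = 0.811849, PV = 1.055404
  t = 7.5000: CF_t = 1.300000, DF = 0.799852, PV = 1.039807
  t = 8.0000: CF_t = 1.300000, DF = 0.788031, PV = 1.024440
  t = 8.5000: CF_t = 1.300000, DF = 0.776385, PV = 1.009301
  t = 9.0000: CF_t = 1.300000, DF = 0.764912, PV = 0.994385
  t = 9.5000: CF_t = 1.300000, DF = 0.753607, PV = 0.979690
  t = 10.0000: CF_t = 101.300000, DF = 0.742470, PV = 75.212253
Price P = sum_t PV_t = 96.566272

Answer: Price = 96.5663
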